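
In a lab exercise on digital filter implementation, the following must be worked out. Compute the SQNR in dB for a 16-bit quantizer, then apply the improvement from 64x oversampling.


Step 1 — baseline SQNR at Nyquist:
SQNR_base = 6.02*N + 1.76
          = 6.02*16 + 1.76
          = 98.08 dB

Step 2 — oversampling processing gain:
G = 10*log10(OSR) = 10*log10(64) = 18.06 dB

Step 3 — total:
SQNR_total = 98.08 + 18.06 = 116.14 dB

Base SQNR = 98.08 dB; oversampled SQNR = 116.14 dB


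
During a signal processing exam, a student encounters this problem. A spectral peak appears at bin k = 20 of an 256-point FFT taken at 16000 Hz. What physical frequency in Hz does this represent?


Frequency of DFT bin k:
f_k = k * fs / N
    = 20 * 16000 / 256
    = 320000 / 256
    = 1250.0 Hz

1250.0 Hz


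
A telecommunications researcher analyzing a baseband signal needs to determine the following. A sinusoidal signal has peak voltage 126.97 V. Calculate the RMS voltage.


RMS voltage for a sinusoidal waveform:
V_rms = V_peak / sqrt(2)
      = 126.97 / 1.414214
      = 89.781 V

89.781 V


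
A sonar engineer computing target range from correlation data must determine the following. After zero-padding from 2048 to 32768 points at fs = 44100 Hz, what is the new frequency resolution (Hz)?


Frequency resolution after zero-padding:
N_padded = 2048 * 16 = 32768
df = fs / N_padded
   = 44100 / 32768
   = 1.3458 Hz

1.3458 Hz


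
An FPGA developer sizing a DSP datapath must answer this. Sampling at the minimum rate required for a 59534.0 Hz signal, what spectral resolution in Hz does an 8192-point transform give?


Step 1 — Nyquist sampling rate:
fs = 2 * fmax = 2 * 59534.0 = 119068.0 Hz

Step 2 — DFT bin spacing:
df = fs / N = 119068.0 / 8192 = 14.5347 Hz

14.5347 Hz


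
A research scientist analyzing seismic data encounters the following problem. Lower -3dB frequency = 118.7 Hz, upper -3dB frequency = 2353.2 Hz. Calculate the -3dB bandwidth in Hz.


Bandwidth is the difference of -3dB frequencies:
BW = f_high - f_low
   = 2353.2 - 118.7
   = 2234.5 Hz

2234.5 Hz


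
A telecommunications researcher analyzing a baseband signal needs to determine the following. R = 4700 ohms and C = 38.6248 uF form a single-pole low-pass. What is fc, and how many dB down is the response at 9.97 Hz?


Step 1 — cutoff frequency:
fc = 1 / (2*pi*R*C)
C = 38.6248 uF = 3.86248e-05 F
fc = 1 / (2*pi*4700*3.86248e-05)
   = 0.87671 Hz

Step 2 — magnitude at f = 9.97 Hz:
|H(f)| = 1 / sqrt(1 + (f/fc)^2)
f/fc = 9.97 / 0.87671 = 11.372061
|H| = 1 / sqrt(1 + 129.323771) = 0.0875968
|H|_dB = 20*log10(0.0875968) = -21.15 dB

fc = 0.87671 Hz; |H(9.97 Hz)| = -21.15 dB


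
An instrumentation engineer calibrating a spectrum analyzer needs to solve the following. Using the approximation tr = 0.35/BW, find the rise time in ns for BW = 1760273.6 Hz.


Rise time from bandwidth relationship:
tr = 0.35 / BW
   = 0.35 / 1760273.6
   = 1.988327269e-07 s
   = 198.8327 ns

198.8327 ns


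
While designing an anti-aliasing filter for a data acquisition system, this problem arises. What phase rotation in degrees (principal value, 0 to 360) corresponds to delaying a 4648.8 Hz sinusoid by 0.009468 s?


Phase shift from frequency and time delay:
phi = 360 * f * t_delay
    = 360 * 4648.8 * 0.009468
    = 15845.34 degrees
    mod 360 = 5.34 degrees

5.34 degrees


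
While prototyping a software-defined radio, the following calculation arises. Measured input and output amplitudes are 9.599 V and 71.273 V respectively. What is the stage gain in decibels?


Voltage gain in dB:
G = 20 * log10(Vout / Vin)
  = 20 * log10(71.273 / 9.599)
  = 20 * log10(7.425044)
  = 20 * 0.870699
  = 17.41 dB

17.41 dB


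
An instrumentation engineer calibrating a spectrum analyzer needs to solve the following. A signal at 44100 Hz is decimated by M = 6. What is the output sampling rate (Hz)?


Decimation reduces the sample rate:
fs_out = fs_in / M
       = 44100 / 6
       = 7350.0 Hz

7350.0 Hz


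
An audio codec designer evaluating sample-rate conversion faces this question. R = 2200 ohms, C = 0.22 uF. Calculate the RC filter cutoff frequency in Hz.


Cutoff frequency of a first-order RC filter:
fc = 1 / (2 * pi * R * C)
C = 0.22 uF = 2.2e-07 F
fc = 1 / (2 * pi * 2200 * 2.2e-07)
   = 1 / 0.0030410616886749
   = 328.832527 Hz

328.832527 Hz


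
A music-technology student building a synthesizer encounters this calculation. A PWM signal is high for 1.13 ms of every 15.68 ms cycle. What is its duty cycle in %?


Duty cycle as a percentage:
DC = (t_on / T) * 100
   = (1.13 / 15.68) * 100
   = 0.072066 * 100
   = 7.21 %

7.21 %


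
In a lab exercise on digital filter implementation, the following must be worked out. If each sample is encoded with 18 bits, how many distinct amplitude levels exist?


Number of quantization levels = 2^N
= 2^18
= 262144

262144


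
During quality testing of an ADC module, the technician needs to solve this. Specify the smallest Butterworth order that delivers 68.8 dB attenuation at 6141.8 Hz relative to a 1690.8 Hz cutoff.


Butterworth filter order formula:
n = log10(10^(A/10) - 1) / (2 * log10(f_stop/f_pass))
10^(68.8/10) - 1 = 7585774.7503
f_stop/f_pass = 6141.8 / 1690.8 = 3.6325
n = 6.1406 -> ceil = 7

7


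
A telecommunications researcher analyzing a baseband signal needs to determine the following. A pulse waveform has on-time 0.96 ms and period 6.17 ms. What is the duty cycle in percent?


Duty cycle as a percentage:
DC = (t_on / T) * 100
   = (0.96 / 6.17) * 100
   = 0.155592 * 100
   = 15.56 %

15.56 %


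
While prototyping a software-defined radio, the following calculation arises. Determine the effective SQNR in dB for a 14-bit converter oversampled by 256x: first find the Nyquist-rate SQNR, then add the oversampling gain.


Step 1 — baseline SQNR at Nyquist:
SQNR_base = 6.02*N + 1.76
          = 6.02*14 + 1.76
          = 86.04 dB

Step 2 — oversampling processing gain:
G = 10*log10(OSR) = 10*log10(256) = 24.08 dB

Step 3 — total:
SQNR_total = 86.04 + 24.08 = 110.12 dB

Base SQNR = 86.04 dB; oversampled SQNR = 110.12 dB


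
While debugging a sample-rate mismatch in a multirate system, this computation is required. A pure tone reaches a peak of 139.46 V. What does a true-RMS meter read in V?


RMS voltage for a sinusoidal waveform:
V_rms = V_peak / sqrt(2)
      = 139.46 / 1.414214
      = 98.613 V

98.613 V


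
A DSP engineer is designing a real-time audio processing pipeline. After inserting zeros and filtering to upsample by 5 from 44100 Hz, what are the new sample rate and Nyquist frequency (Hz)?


Step 1 — output sample rate after interpolation by L:
fs_out = L * fs_in = 5 * 44100 = 220500 Hz

Step 2 — Nyquist frequency of the output stream:
f_Nyq = fs_out / 2 = 220500 / 2 = 110250.0 Hz

fs_out = 220500 Hz; f_Nyquist = 110250.0 Hz


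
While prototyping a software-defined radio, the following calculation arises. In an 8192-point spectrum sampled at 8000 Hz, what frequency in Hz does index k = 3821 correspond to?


Frequency of DFT bin k:
f_k = k * fs / N
    = 3821 * 8000 / 8192
    = 30568000 / 8192
    = 3731.445 Hz

3731.445 Hz


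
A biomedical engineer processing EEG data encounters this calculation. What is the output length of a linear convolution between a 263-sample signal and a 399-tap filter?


Linear convolution output length:
L = N + M - 1
  = 263 + 399 - 1
  = 661 samples

661


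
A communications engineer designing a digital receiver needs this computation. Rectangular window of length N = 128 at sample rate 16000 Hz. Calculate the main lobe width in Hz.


Main lobe width for a rectangular window:
Width = 2 * fs / N
      = 2 * 16000 / 128
      = 32000 / 128
      = 250.0 Hz

250.0 Hz


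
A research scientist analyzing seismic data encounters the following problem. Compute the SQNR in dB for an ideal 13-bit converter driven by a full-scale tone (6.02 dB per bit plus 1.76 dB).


Theoretical SNR for a full-scale sinusoid:
SNR = 6.02 * N + 1.76
    = 6.02 * 13 + 1.76
    = 78.26 + 1.76
    = 80.02 dB

80.02 dB


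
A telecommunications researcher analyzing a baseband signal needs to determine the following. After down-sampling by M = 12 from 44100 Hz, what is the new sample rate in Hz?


Decimation reduces the sample rate:
fs_out = fs_in / M
       = 44100 / 12
       = 3675.0 Hz

3675.0 Hz


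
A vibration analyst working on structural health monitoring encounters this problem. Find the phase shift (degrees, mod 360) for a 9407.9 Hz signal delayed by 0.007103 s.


Phase shift from frequency and time delay:
phi = 360 * f * t_delay
    = 360 * 9407.9 * 0.007103
    = 24056.75 degrees
    mod 360 = 296.75 degrees

296.75 degrees


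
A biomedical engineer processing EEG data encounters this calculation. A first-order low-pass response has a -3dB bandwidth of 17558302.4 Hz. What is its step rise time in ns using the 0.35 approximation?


Rise time from bandwidth relationship:
tr = 0.35 / BW
   = 0.35 / 17558302.4
   = 1.993358994e-08 s
   = 19.9336 ns

19.9336 ns


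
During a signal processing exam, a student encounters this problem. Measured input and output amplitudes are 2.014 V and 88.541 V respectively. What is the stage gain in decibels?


Voltage gain in dB:
G = 20 * log10(Vout / Vin)
  = 20 * log10(88.541 / 2.014)
  = 20 * log10(43.962761)
  = 20 * 1.643085
  = 32.86 dB

32.86 dB


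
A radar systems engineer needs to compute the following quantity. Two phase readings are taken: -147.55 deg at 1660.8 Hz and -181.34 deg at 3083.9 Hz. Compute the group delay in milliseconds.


Group delay from phase difference:
tau = -d(phi)/d(omega)
d(phi) = -33.79 deg = -0.589747 rad
d(omega) = 2*pi*(3083.9 - 1660.8) = 8941.601 rad/s
tau = -(-0.589747) / 8941.601
    = 0.066 ms

0.066 ms


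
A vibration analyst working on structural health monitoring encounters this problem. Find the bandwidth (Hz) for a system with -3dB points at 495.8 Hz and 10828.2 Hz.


Bandwidth is the difference of -3dB frequencies:
BW = f_high - f_low
   = 10828.2 - 495.8
   = 10332.4 Hz

10332.4 Hz


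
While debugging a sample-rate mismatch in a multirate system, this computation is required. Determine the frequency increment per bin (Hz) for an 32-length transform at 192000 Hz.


DFT frequency resolution:
df = fs / N
   = 192000 / 32
   = 6000.0 Hz

6000.0 Hz


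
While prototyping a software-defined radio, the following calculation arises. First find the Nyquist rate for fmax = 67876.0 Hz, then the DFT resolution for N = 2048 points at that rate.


Step 1 — Nyquist sampling rate:
fs = 2 * fmax = 2 * 67876.0 = 135752.0 Hz

Step 2 — DFT bin spacing:
df = fs / N = 135752.0 / 2048 = 66.2852 Hz

66.2852 Hz


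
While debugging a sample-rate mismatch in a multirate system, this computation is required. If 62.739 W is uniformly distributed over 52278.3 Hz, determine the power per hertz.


Power spectral density:
PSD = P / BW
    = 62.739 / 52278.3
    = 0.0012001 W/Hz

0.0012001 W/Hz


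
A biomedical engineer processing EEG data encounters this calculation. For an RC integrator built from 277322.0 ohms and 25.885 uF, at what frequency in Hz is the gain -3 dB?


Cutoff frequency of a first-order RC filter:
fc = 1 / (2 * pi * R * C)
C = 25.885 uF = 2.5885e-05 F
fc = 1 / (2 * pi * 277322.0 * 2.5885e-05)
   = 1 / 45.103719875387
   = 0.022171 Hz

0.022171 Hz


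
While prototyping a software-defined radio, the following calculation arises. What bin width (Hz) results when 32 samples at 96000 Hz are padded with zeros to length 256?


Frequency resolution after zero-padding:
N_padded = 32 * 8 = 256
df = fs / N_padded
   = 96000 / 256
   = 375.0 Hz

375.0 Hz


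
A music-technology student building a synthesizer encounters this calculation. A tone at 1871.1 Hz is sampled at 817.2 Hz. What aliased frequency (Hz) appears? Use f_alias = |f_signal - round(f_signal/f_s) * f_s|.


Compute the nearest integer multiple of fs to the signal:
n = round(1871.1 / 817.2) = 2
f_alias = |1871.1 - 2 * 817.2|
        = |1871.1 - 1634.4|
        = 236.7 Hz

236.7


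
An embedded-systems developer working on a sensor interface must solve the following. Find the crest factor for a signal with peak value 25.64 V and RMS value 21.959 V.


Crest factor is the ratio of peak to RMS:
CF = V_peak / V_rms
   = 25.64 / 21.959
   = 1.1676

1.1676


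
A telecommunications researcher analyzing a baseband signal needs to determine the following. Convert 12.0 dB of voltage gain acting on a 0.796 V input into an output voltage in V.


Output voltage from dB gain:
V_out = V_in * 10^(gain_dB / 20)
      = 0.796 * 10^(12.0 / 20)
      = 0.796 * 3.981072
      = 3.1689 V

3.1689 V


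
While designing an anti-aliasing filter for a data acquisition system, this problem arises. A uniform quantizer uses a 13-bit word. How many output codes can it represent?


Number of quantization levels = 2^N
= 2^13
= 8192

8192


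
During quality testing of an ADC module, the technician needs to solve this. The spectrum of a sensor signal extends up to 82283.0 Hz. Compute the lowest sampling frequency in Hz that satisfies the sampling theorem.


The Nyquist rate is twice the maximum frequency component.
fs_min = 2 * fmax
      = 2 * 82283.0
      = 164566.0 Hz

164566.0


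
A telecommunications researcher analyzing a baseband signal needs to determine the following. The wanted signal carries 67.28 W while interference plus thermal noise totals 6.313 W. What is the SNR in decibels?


SNR in decibels:
SNR = 10 * log10(Ps / Pn)
    = 10 * log10(67.28 / 6.313)
    = 10 * log10(10.6574)
    = 10 * 1.0277
    = 10.28 dB

10.28 dB


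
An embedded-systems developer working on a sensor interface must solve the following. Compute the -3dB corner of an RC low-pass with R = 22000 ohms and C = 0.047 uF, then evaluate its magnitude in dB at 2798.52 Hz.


Step 1 — cutoff frequency:
fc = 1 / (2*pi*R*C)
C = 0.047 uF = 4.7e-08 F
fc = 1 / (2*pi*22000*4.7e-08)
   = 153.922 Hz

Step 2 — magnitude at f = 2798.52 Hz:
|H(f)| = 1 / sqrt(1 + (f/fc)^2)
f/fc = 2798.52 / 153.922 = 18.181417
|H| = 1 / sqrt(1 + 330.563924) = 0.0549182
|H|_dB = 20*log10(0.0549182) = -25.21 dB

fc = 153.922 Hz; |H(2798.52 Hz)| = -25.21 dB


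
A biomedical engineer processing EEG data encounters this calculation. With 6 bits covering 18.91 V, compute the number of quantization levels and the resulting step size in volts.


Step 1 — number of quantization levels:
L = 2^N = 2^6 = 64

Step 2 — LSB step size:
delta = Vfs / L
      = 18.91 / 64
      = 0.29546875 V

Levels = 64; step size = 0.29546875 V


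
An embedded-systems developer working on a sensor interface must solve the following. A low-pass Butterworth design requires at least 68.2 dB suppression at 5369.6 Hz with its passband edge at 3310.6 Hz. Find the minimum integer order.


Butterworth filter order formula:
n = log10(10^(A/10) - 1) / (2 * log10(f_stop/f_pass))
10^(68.2/10) - 1 = 6606933.4801
f_stop/f_pass = 5369.6 / 3310.6 = 1.6219
n = 16.2354 -> ceil = 17

17


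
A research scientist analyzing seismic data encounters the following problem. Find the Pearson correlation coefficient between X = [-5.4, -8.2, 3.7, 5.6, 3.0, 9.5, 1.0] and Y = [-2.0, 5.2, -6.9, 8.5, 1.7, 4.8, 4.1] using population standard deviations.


Pearson correlation coefficient (population):
r = cov(X,Y) / (std(X) * std(Y))
Mean X = 1.3143, Mean Y = 2.2
Cov(X,Y) = 3.541429
Std(X) = 5.727235, Std(Y) = 4.777327
r = 0.1294

0.1294


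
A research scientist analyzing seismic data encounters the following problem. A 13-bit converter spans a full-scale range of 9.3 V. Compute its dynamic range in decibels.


Dynamic range from full-scale to LSB:
V_min = V_max / 2^bits = 9.3 / 2^13
DR = 20 * log10(V_max / V_min)
   = 20 * log10(2^13)
   = 20 * 13 * log10(2)
   = 78.27 dB

78.27 dB


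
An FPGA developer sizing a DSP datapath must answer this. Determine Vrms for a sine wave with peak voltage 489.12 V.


RMS voltage for a sinusoidal waveform:
V_rms = V_peak / sqrt(2)
      = 489.12 / 1.414214
      = 345.86 V

345.86 V


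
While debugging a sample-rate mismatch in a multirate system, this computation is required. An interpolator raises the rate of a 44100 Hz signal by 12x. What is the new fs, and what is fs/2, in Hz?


Step 1 — output sample rate after interpolation by L:
fs_out = L * fs_in = 12 * 44100 = 529200 Hz

Step 2 — Nyquist frequency of the output stream:
f_Nyq = fs_out / 2 = 529200 / 2 = 264600.0 Hz

fs_out = 529200 Hz; f_Nyquist = 264600.0 Hz


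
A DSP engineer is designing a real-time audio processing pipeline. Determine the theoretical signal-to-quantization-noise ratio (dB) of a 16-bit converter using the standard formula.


Theoretical SNR for a full-scale sinusoid:
SNR = 6.02 * N + 1.76
    = 6.02 * 16 + 1.76
    = 96.32 + 1.76
    = 98.08 dB

98.08 dB


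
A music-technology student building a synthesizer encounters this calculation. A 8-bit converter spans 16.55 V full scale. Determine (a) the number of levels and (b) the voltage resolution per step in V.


Step 1 — number of quantization levels:
L = 2^N = 2^8 = 256

Step 2 — LSB step size:
delta = Vfs / L
      = 16.55 / 256
      = 0.06464844 V

Levels = 256; step size = 0.06464844 V


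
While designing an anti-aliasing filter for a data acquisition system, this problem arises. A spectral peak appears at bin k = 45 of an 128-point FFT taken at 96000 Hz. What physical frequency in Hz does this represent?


Frequency of DFT bin k:
f_k = k * fs / N
    = 45 * 96000 / 128
    = 4320000 / 128
    = 33750.0 Hz

33750.0 Hz


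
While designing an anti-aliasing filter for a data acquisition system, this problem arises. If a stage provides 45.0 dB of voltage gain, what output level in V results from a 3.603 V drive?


Output voltage from dB gain:
V_out = V_in * 10^(gain_dB / 20)
      = 3.603 * 10^(45.0 / 20)
      = 3.603 * 177.827941
      = 640.7141 V

640.7141 V


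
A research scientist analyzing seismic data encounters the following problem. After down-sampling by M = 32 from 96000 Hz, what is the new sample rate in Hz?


Decimation reduces the sample rate:
fs_out = fs_in / M
       = 96000 / 32
       = 3000.0 Hz

3000.0 Hz


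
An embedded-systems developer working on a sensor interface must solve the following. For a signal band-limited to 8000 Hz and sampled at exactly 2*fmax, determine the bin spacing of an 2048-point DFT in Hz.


Step 1 — Nyquist sampling rate:
fs = 2 * fmax = 2 * 8000 = 16000 Hz

Step 2 — DFT bin spacing:
df = fs / N = 16000 / 2048 = 7.8125 Hz

7.8125 Hz


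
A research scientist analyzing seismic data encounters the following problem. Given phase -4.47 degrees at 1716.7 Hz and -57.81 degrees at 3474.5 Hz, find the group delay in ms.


Group delay from phase difference:
tau = -d(phi)/d(omega)
d(phi) = -53.34 deg = -0.930959 rad
d(omega) = 2*pi*(3474.5 - 1716.7) = 11044.5831 rad/s
tau = -(-0.930959) / 11044.5831
    = 0.0843 ms

0.0843 ms


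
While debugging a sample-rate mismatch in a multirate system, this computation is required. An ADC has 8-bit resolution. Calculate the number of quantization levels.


Number of quantization levels = 2^N
= 2^8
= 256

256


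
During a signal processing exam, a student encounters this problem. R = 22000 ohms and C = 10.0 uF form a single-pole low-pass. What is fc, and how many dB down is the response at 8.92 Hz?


Step 1 — cutoff frequency:
fc = 1 / (2*pi*R*C)
C = 10.0 uF = 1e-05 F
fc = 1 / (2*pi*22000*1e-05)
   = 0.723432 Hz

Step 2 — magnitude at f = 8.92 Hz:
|H(f)| = 1 / sqrt(1 + (f/fc)^2)
f/fc = 8.92 / 0.723432 = 12.330115
|H| = 1 / sqrt(1 + 152.031736) = 0.0808368
|H|_dB = 20*log10(0.0808368) = -21.85 dB

fc = 0.723432 Hz; |H(8.92 Hz)| = -21.85 dB


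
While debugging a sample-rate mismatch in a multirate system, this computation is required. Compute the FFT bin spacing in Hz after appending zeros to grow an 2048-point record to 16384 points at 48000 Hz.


Frequency resolution after zero-padding:
N_padded = 2048 * 8 = 16384
df = fs / N_padded
   = 48000 / 16384
   = 2.9297 Hz

2.9297 Hz


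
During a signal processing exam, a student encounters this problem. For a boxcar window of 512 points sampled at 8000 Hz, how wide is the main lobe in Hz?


Main lobe width for a rectangular window:
Width = 2 * fs / N
      = 2 * 8000 / 512
      = 16000 / 512
      = 31.25 Hz

31.25 Hz


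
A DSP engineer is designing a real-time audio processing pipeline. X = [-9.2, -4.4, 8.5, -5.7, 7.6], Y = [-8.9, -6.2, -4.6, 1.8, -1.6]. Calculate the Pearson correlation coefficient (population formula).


Pearson correlation coefficient (population):
r = cov(X,Y) / (std(X) * std(Y))
Mean X = -0.64, Mean Y = -3.9
Cov(X,Y) = 7.032
Std(X) = 7.272579, Std(Y) = 3.702972
r = 0.2611

0.2611


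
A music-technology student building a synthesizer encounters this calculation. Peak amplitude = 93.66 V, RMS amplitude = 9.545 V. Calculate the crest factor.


Crest factor is the ratio of peak to RMS:
CF = V_peak / V_rms
   = 93.66 / 9.545
   = 9.8125

9.8125


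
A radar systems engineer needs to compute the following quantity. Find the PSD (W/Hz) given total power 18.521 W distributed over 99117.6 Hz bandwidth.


Power spectral density:
PSD = P / BW
    = 18.521 / 99117.6
    = 0.00018686 W/Hz

0.00018686 W/Hz


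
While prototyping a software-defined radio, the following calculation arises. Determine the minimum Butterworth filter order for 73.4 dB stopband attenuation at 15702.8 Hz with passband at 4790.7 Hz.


Butterworth filter order formula:
n = log10(10^(A/10) - 1) / (2 * log10(f_stop/f_pass))
10^(73.4/10) - 1 = 21877615.2395
f_stop/f_pass = 15702.8 / 4790.7 = 3.2778
n = 7.1182 -> ceil = 8

8


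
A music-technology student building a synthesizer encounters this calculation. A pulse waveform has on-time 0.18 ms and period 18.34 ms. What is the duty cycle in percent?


Duty cycle as a percentage:
DC = (t_on / T) * 100
   = (0.18 / 18.34) * 100
   = 0.009815 * 100
   = 0.98 %

0.98 %


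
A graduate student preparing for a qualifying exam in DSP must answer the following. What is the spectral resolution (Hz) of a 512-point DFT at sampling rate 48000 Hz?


DFT frequency resolution:
df = fs / N
   = 48000 / 512
   = 93.75 Hz

93.75 Hz


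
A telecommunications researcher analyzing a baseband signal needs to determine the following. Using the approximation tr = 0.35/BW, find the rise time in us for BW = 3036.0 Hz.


Rise time from bandwidth relationship:
tr = 0.35 / BW
   = 0.35 / 3036.0
   = 0.0001152832675 s
   = 115.2833 us

115.2833 us


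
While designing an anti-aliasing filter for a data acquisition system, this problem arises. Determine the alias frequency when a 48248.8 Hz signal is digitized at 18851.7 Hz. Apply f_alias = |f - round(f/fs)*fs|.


Compute the nearest integer multiple of fs to the signal:
n = round(48248.8 / 18851.7) = 3
f_alias = |48248.8 - 3 * 18851.7|
        = |48248.8 - 56555.1|
        = 8306.3 Hz

8306.3


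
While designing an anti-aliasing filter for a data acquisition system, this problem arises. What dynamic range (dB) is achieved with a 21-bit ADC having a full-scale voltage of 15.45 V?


Dynamic range from full-scale to LSB:
V_min = V_max / 2^bits = 15.45 / 2^21
DR = 20 * log10(V_max / V_min)
   = 20 * log10(2^21)
   = 20 * 21 * log10(2)
   = 126.43 dB

126.43 dB


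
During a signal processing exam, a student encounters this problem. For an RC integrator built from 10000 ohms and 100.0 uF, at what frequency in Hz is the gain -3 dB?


Cutoff frequency of a first-order RC filter:
fc = 1 / (2 * pi * R * C)
C = 100.0 uF = 0.0001 F
fc = 1 / (2 * pi * 10000 * 0.0001)
   = 1 / 6.2831853071796
   = 0.159155 Hz

0.159155 Hz


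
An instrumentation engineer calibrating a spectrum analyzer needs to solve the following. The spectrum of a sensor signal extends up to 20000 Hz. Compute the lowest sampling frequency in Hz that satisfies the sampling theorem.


The Nyquist rate is twice the maximum frequency component.
fs_min = 2 * fmax
      = 2 * 20000
      = 40000 Hz

40000


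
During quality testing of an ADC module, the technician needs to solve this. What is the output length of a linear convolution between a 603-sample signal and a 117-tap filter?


Linear convolution output length:
L = N + M - 1
  = 603 + 117 - 1
  = 719 samples

719


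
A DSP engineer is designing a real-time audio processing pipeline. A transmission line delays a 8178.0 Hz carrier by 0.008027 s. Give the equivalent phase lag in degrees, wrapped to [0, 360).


Phase shift from frequency and time delay:
phi = 360 * f * t_delay
    = 360 * 8178.0 * 0.008027
    = 23632.13 degrees
    mod 360 = 232.13 degrees

232.13 degrees


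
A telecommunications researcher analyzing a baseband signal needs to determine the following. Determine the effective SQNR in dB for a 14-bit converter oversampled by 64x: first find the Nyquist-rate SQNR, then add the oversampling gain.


Step 1 — baseline SQNR at Nyquist:
SQNR_base = 6.02*N + 1.76
          = 6.02*14 + 1.76
          = 86.04 dB

Step 2 — oversampling processing gain:
G = 10*log10(OSR) = 10*log10(64) = 18.06 dB

Step 3 — total:
SQNR_total = 86.04 + 18.06 = 104.1 dB

Base SQNR = 86.04 dB; oversampled SQNR = 104.1 dB


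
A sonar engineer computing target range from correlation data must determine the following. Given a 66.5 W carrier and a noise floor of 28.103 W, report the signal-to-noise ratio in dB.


SNR in decibels:
SNR = 10 * log10(Ps / Pn)
    = 10 * log10(66.5 / 28.103)
    = 10 * log10(2.3663)
    = 10 * 0.3741
    = 3.74 dB

3.74 dB


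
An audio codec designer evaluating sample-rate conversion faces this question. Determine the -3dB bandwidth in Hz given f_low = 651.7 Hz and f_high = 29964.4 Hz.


Bandwidth is the difference of -3dB frequencies:
BW = f_high - f_low
   = 29964.4 - 651.7
   = 29312.7 Hz

29312.7 Hz


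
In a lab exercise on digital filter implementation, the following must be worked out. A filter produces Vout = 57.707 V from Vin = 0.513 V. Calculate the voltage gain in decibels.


Voltage gain in dB:
G = 20 * log10(Vout / Vin)
  = 20 * log10(57.707 / 0.513)
  = 20 * log10(112.489279)
  = 20 * 2.051111
  = 41.02 dB

41.02 dB


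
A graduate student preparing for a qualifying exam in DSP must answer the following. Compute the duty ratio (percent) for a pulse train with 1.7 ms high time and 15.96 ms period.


Duty cycle as a percentage:
DC = (t_on / T) * 100
   = (1.7 / 15.96) * 100
   = 0.106516 * 100
   = 10.65 %

10.65 %


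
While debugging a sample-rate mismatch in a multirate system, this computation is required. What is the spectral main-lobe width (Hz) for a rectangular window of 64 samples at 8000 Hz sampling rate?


Main lobe width for a rectangular window:
Width = 2 * fs / N
      = 2 * 8000 / 64
      = 16000 / 64
      = 250.0 Hz

250.0 Hz


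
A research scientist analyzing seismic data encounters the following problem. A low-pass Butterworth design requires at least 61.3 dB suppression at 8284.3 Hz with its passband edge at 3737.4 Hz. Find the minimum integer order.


Butterworth filter order formula:
n = log10(10^(A/10) - 1) / (2 * log10(f_stop/f_pass))
10^(61.3/10) - 1 = 1348961.8826
f_stop/f_pass = 8284.3 / 3737.4 = 2.2166
n = 8.8664 -> ceil = 9

9


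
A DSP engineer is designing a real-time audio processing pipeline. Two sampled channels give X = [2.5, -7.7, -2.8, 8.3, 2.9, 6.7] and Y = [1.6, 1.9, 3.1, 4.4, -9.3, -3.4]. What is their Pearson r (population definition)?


Pearson correlation coefficient (population):
r = cov(X,Y) / (std(X) * std(Y))
Mean X = 1.65, Mean Y = -0.2833
Cov(X,Y) = -4.955833
Std(X) = 5.465574, Std(Y) = 4.702984
r = -0.1928

-0.1928


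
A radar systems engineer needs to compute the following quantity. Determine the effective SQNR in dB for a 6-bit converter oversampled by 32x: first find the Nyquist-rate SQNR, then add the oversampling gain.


Step 1 — baseline SQNR at Nyquist:
SQNR_base = 6.02*N + 1.76
          = 6.02*6 + 1.76
          = 37.88 dB

Step 2 — oversampling processing gain:
G = 10*log10(OSR) = 10*log10(32) = 15.05 dB

Step 3 — total:
SQNR_total = 37.88 + 15.05 = 52.93 dB

Base SQNR = 37.88 dB; oversampled SQNR = 52.93 dB


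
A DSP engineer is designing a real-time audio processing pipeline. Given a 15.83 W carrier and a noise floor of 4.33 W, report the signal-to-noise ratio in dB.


SNR in decibels:
SNR = 10 * log10(Ps / Pn)
    = 10 * log10(15.83 / 4.33)
    = 10 * log10(3.6559)
    = 10 * 0.563
    = 5.63 dB

5.63 dB


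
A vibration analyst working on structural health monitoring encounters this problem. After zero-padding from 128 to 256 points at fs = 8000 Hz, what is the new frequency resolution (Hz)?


Frequency resolution after zero-padding:
N_padded = 128 * 2 = 256
df = fs / N_padded
   = 8000 / 256
   = 31.25 Hz

31.25 Hz


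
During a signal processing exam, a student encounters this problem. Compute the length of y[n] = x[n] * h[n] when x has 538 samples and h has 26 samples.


Linear convolution output length:
L = N + M - 1
  = 538 + 26 - 1
  = 563 samples

563


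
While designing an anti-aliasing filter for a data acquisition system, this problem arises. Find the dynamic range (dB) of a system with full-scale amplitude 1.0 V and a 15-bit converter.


Dynamic range from full-scale to LSB:
V_min = V_max / 2^bits = 1.0 / 2^15
DR = 20 * log10(V_max / V_min)
   = 20 * log10(2^15)
   = 20 * 15 * log10(2)
   = 90.31 dB

90.31 dB


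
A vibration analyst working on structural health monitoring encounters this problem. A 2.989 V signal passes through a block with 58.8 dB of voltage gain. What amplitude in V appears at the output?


Output voltage from dB gain:
V_out = V_in * 10^(gain_dB / 20)
      = 2.989 * 10^(58.8 / 20)
      = 2.989 * 870.96359
      = 2603.3102 V

2603.3102 V


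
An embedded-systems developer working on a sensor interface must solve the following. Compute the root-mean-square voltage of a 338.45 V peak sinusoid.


RMS voltage for a sinusoidal waveform:
V_rms = V_peak / sqrt(2)
      = 338.45 / 1.414214
      = 239.32 V

239.32 V


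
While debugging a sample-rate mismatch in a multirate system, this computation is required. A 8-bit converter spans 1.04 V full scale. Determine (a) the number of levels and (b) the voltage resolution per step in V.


Step 1 — number of quantization levels:
L = 2^N = 2^8 = 256

Step 2 — LSB step size:
delta = Vfs / L
      = 1.04 / 256
      = 0.0040625 V

Levels = 256; step size = 0.0040625 V


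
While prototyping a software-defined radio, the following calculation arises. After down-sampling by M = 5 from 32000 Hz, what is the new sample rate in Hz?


Decimation reduces the sample rate:
fs_out = fs_in / M
       = 32000 / 5
       = 6400.0 Hz

6400.0 Hz


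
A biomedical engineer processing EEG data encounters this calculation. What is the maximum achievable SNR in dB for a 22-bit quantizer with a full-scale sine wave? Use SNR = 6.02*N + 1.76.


Theoretical SNR for a full-scale sinusoid:
SNR = 6.02 * N + 1.76
    = 6.02 * 22 + 1.76
    = 132.44 + 1.76
    = 134.2 dB

134.2 dB


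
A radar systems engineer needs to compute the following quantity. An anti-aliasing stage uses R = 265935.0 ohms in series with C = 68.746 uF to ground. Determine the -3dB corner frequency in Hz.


Cutoff frequency of a first-order RC filter:
fc = 1 / (2 * pi * R * C)
C = 68.746 uF = 6.8746e-05 F
fc = 1 / (2 * pi * 265935.0 * 6.8746e-05)
   = 1 / 114.86898964517
   = 0.008706 Hz

0.008706 Hz


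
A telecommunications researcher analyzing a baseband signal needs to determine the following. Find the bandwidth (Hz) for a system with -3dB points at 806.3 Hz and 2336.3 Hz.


Bandwidth is the difference of -3dB frequencies:
BW = f_high - f_low
   = 2336.3 - 806.3
   = 1530.0 Hz

1530.0 Hz


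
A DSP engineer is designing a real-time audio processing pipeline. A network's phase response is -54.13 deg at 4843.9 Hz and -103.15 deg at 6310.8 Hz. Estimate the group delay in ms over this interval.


Group delay from phase difference:
tau = -d(phi)/d(omega)
d(phi) = -49.02 deg = -0.85556 rad
d(omega) = 2*pi*(6310.8 - 4843.9) = 9216.8045 rad/s
tau = -(-0.85556) / 9216.8045
    = 0.0928 ms

0.0928 ms


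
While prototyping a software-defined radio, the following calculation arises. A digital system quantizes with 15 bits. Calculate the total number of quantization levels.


Number of quantization levels = 2^N
= 2^15
= 32768

32768


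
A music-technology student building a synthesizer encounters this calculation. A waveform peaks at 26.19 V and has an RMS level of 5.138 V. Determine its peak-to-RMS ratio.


Crest factor is the ratio of peak to RMS:
CF = V_peak / V_rms
   = 26.19 / 5.138
   = 5.0973

5.0973


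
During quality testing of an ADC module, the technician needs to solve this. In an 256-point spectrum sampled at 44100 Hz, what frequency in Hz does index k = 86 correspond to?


Frequency of DFT bin k:
f_k = k * fs / N
    = 86 * 44100 / 256
    = 3792600 / 256
    = 14814.844 Hz

14814.844 Hz


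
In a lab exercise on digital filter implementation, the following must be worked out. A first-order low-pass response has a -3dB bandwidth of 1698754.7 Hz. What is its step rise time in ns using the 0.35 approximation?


Rise time from bandwidth relationship:
tr = 0.35 / BW
   = 0.35 / 1698754.7
   = 2.060332784e-07 s
   = 206.0333 ns

206.0333 ns


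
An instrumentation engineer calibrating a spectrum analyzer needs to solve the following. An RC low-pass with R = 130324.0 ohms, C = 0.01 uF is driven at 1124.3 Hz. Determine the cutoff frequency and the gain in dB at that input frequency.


Step 1 — cutoff frequency:
fc = 1 / (2*pi*R*C)
C = 0.01 uF = 1e-08 F
fc = 1 / (2*pi*130324.0*1e-08)
   = 122.123 Hz

Step 2 — magnitude at f = 1124.3 Hz:
|H(f)| = 1 / sqrt(1 + (f/fc)^2)
f/fc = 1124.3 / 122.123 = 9.206292
|H| = 1 / sqrt(1 + 84.755812) = 0.1079862
|H|_dB = 20*log10(0.1079862) = -19.33 dB

fc = 122.123 Hz; |H(1124.3 Hz)| = -19.33 dB


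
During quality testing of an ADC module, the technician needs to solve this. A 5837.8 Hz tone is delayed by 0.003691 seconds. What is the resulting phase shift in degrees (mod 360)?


Phase shift from frequency and time delay:
phi = 360 * f * t_delay
    = 360 * 5837.8 * 0.003691
    = 7757.04 degrees
    mod 360 = 197.04 degrees

197.04 degrees


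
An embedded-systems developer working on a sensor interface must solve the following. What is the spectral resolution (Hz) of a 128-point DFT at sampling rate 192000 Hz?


DFT frequency resolution:
df = fs / N
   = 192000 / 128
   = 1500.0 Hz

1500.0 Hz


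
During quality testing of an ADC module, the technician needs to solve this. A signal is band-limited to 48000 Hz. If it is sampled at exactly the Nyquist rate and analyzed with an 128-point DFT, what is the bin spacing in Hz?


Step 1 — Nyquist sampling rate:
fs = 2 * fmax = 2 * 48000 = 96000 Hz

Step 2 — DFT bin spacing:
df = fs / N = 96000 / 128 = 750.0 Hz

750.0 Hz


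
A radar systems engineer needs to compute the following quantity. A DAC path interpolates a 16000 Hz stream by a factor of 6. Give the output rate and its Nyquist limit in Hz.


Step 1 — output sample rate after interpolation by L:
fs_out = L * fs_in = 6 * 16000 = 96000 Hz

Step 2 — Nyquist frequency of the output stream:
f_Nyq = fs_out / 2 = 96000 / 2 = 48000.0 Hz

fs_out = 96000 Hz; f_Nyquist = 48000.0 Hz


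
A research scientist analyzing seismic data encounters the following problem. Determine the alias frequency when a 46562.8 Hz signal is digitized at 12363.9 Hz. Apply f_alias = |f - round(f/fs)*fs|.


Compute the nearest integer multiple of fs to the signal:
n = round(46562.8 / 12363.9) = 4
f_alias = |46562.8 - 4 * 12363.9|
        = |46562.8 - 49455.6|
        = 2892.8 Hz

2892.8


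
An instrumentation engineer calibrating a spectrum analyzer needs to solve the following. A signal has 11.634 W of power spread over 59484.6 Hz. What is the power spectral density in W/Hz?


Power spectral density:
PSD = P / BW
    = 11.634 / 59484.6
    = 0.00019558 W/Hz

0.00019558 W/Hz


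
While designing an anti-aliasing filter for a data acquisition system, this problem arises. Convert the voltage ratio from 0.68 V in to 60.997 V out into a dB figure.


Voltage gain in dB:
G = 20 * log10(Vout / Vin)
  = 20 * log10(60.997 / 0.68)
  = 20 * log10(89.701471)
  = 20 * 1.9528
  = 39.06 dB

39.06 dB


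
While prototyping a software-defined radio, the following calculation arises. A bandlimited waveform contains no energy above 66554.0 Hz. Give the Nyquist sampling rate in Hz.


The Nyquist rate is twice the maximum frequency component.
fs_min = 2 * fmax
      = 2 * 66554.0
      = 133108.0 Hz

133108.0


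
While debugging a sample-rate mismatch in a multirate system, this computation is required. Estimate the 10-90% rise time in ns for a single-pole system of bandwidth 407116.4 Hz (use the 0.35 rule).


Rise time from bandwidth relationship:
tr = 0.35 / BW
   = 0.35 / 407116.4
   = 8.597049885e-07 s
   = 859.705 ns

859.705 ns


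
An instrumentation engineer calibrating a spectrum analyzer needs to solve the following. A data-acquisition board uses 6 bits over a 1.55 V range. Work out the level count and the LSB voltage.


Step 1 — number of quantization levels:
L = 2^N = 2^6 = 64

Step 2 — LSB step size:
delta = Vfs / L
      = 1.55 / 64
      = 0.02421875 V

Levels = 64; step size = 0.02421875 V


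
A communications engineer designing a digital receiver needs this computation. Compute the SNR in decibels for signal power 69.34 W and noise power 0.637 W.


SNR in decibels:
SNR = 10 * log10(Ps / Pn)
    = 10 * log10(69.34 / 0.637)
    = 10 * log10(108.854)
    = 10 * 2.0368
    = 20.37 dB

20.37 dB


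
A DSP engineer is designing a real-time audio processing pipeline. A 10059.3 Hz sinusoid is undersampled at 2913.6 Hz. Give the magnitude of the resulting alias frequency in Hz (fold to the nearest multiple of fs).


Compute the nearest integer multiple of fs to the signal:
n = round(10059.3 / 2913.6) = 3
f_alias = |10059.3 - 3 * 2913.6|
        = |10059.3 - 8740.8|
        = 1318.5 Hz

1318.5


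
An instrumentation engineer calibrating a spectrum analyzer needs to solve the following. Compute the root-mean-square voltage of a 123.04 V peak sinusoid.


RMS voltage for a sinusoidal waveform:
V_rms = V_peak / sqrt(2)
      = 123.04 / 1.414214
      = 87.002 V

87.002 V


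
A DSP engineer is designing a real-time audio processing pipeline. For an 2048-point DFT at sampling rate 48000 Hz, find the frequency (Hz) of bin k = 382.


Frequency of DFT bin k:
f_k = k * fs / N
    = 382 * 48000 / 2048
    = 18336000 / 2048
    = 8953.125 Hz

8953.125 Hz


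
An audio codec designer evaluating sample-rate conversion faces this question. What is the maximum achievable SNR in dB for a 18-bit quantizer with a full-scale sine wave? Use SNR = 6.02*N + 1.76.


Theoretical SNR for a full-scale sinusoid:
SNR = 6.02 * N + 1.76
    = 6.02 * 18 + 1.76
    = 108.36 + 1.76
    = 110.12 dB

110.12 dB


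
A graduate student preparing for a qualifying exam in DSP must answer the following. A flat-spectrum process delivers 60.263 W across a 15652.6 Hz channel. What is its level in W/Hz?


Power spectral density:
PSD = P / BW
    = 60.263 / 15652.6
    = 0.00385003 W/Hz

0.00385003 W/Hz


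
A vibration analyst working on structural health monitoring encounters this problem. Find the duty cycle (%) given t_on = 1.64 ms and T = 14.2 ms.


Duty cycle as a percentage:
DC = (t_on / T) * 100
   = (1.64 / 14.2) * 100
   = 0.115493 * 100
   = 11.55 %

11.55 %


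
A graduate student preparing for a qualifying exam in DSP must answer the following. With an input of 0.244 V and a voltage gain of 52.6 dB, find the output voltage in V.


Output voltage from dB gain:
V_out = V_in * 10^(gain_dB / 20)
      = 0.244 * 10^(52.6 / 20)
      = 0.244 * 426.579519
      = 104.0854 V

104.0854 V
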